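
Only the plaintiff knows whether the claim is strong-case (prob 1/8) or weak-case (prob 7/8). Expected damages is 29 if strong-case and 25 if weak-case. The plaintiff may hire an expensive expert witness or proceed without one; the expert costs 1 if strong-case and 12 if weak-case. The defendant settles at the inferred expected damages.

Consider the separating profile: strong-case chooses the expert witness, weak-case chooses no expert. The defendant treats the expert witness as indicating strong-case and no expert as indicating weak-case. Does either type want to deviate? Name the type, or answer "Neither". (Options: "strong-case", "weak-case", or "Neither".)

The expert witness pays 29; no expert pays 25.
strong-case: assigned the expert witness, nets 29 − 1 = 28; deviating to no expert nets 25.
weak-case: assigned no expert, nets 25; deviating to the expert witness nets 29 − 12 = 17.
Both types strictly prefer their assigned action; no profitable deviation.

Neither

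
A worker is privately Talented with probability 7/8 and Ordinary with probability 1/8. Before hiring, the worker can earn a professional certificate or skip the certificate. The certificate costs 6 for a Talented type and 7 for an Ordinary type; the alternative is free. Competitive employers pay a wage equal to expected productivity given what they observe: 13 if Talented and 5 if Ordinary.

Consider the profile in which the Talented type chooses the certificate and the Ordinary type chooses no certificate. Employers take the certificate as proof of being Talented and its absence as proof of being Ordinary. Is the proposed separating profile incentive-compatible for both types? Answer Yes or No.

Under these beliefs, the certificate earns wage 13 and no certificate earns wage 5.
Talented: the certificate nets 13 − 6 = 7; no certificate nets 5. Talented prefers the certificate.
Ordinary: the certificate nets 13 − 7 = 6; no certificate nets 5. Ordinary would deviate to the certificate.
Ordinary has a profitable deviation, so the profile is not an equilibrium.

No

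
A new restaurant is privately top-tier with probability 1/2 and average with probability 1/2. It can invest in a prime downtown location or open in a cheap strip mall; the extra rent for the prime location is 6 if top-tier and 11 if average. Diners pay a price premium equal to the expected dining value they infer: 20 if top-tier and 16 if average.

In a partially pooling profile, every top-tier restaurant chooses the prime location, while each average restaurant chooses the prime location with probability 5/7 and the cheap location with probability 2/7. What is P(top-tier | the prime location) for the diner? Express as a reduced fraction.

P(the prime location) = (1/2)·1 + (1/2)·(5/7) = 6/7.
By Bayes' rule, P(top-tier | the prime location) = (1/2) / (6/7) = 7/12.

7/12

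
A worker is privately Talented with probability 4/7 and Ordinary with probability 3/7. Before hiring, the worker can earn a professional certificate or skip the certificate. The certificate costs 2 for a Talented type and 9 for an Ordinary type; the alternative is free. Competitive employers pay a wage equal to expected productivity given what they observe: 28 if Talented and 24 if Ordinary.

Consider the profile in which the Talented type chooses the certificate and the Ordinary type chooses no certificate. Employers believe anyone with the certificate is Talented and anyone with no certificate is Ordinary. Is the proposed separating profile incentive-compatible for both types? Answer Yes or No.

Under these beliefs, the certificate earns wage 28 and no certificate earns wage 24.
Talented: the certificate nets 28 − 2 = 26; no certificate nets 24. Talented prefers the certificate.
Ordinary: the certificate nets 28 − 9 = 19; no certificate nets 24. Ordinary prefers no certificate.
Neither type deviates, so the separating profile is an equilibrium.

Yes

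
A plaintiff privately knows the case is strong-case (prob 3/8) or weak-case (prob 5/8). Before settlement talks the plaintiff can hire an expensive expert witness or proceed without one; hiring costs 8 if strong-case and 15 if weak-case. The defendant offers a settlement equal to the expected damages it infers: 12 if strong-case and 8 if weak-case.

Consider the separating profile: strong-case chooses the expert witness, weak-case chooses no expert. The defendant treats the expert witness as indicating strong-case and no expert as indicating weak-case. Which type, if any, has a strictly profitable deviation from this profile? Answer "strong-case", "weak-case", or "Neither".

The expert witness pays 12; no expert pays 8.
strong-case: assigned the expert witness, nets 12 − 8 = 4; deviating to no expert nets 8.
weak-case: assigned no expert, nets 8; deviating to the expert witness nets 12 − 15 = -3.
The strong-case type gains 4 by deviating.

strong-case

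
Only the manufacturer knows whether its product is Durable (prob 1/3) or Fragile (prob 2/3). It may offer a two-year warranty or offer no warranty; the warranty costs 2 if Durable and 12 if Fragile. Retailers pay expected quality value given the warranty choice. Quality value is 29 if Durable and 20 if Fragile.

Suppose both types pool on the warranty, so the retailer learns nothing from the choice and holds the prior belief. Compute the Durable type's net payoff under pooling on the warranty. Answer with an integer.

21

Pooled price = 1/3·29 + 2/3·20 = 23.
Durable pays cost 2 for the warranty, so net payoff = 23 − 2 = 21.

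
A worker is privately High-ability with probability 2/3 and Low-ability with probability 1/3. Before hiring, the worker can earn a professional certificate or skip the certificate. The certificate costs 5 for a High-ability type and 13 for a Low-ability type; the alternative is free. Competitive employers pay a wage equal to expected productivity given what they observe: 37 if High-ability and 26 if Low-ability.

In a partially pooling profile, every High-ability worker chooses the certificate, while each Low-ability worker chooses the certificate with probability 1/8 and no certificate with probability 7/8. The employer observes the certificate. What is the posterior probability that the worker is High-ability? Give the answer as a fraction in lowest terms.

16/17

P(the certificate) = (2/3)·1 + (1/3)·(1/8) = 17/24.
By Bayes' rule, P(High-ability | the certificate) = (2/3) / (17/24) = 16/17.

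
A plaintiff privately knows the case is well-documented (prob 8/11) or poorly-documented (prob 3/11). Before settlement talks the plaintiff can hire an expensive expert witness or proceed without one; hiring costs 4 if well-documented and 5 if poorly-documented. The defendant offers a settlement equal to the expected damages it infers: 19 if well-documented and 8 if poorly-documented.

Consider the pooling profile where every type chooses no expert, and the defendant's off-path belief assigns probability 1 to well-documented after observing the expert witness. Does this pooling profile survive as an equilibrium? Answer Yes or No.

Yes

On path, the defendant holds the prior and pays 8/11·19 + 3/11·8 = 16. Off path (the expert witness), believing well-documented, it pays 19.
well-documented: no expert nets 16; the expert witness nets 19 − 4 = 15. well-documented stays.
poorly-documented: no expert nets 16; the expert witness nets 19 − 5 = 14. poorly-documented stays.
No type deviates, so pooling is sustained.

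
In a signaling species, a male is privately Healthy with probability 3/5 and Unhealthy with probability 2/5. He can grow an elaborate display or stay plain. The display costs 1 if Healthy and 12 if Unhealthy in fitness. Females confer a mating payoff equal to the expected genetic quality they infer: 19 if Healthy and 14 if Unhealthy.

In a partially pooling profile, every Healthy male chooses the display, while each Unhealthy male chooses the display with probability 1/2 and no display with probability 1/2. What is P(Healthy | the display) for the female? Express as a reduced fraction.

P(the display) = (3/5)·1 + (2/5)·(1/2) = 4/5.
By Bayes' rule, P(Healthy | the display) = (3/5) / (4/5) = 3/4.

3/4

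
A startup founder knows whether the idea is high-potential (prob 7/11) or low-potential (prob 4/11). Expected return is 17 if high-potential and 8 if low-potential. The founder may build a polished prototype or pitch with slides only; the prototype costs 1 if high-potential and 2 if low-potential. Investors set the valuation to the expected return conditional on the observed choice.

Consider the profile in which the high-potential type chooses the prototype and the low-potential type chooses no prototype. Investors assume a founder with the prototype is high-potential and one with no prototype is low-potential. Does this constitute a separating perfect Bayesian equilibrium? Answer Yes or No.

No

Under these beliefs, the prototype earns valuation 17 and no prototype earns valuation 8.
high-potential: the prototype nets 17 − 1 = 16; no prototype nets 8. high-potential prefers the prototype.
low-potential: the prototype nets 17 − 2 = 15; no prototype nets 8. low-potential would deviate to the prototype.
low-potential has a profitable deviation, so the profile is not an equilibrium.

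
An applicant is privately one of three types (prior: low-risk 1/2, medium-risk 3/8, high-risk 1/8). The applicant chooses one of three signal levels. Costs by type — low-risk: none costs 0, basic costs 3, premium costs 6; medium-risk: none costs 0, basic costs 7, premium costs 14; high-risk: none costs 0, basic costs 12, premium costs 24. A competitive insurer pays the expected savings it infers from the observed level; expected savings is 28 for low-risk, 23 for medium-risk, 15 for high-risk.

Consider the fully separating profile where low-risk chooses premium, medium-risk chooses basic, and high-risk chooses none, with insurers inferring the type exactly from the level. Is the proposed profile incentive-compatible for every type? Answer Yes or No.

Yes

Separating rebates: premium → 28, basic → 23, none → 15.
low-risk (assigned premium): none: 15 − 0 = 15; basic: 23 − 3 = 20; premium: 28 − 6 = 22. low-risk stays.
medium-risk (assigned basic): none: 15 − 0 = 15; basic: 23 − 7 = 16; premium: 28 − 14 = 14. medium-risk stays.
high-risk (assigned none): none: 15 − 0 = 15; basic: 23 − 12 = 11; premium: 28 − 24 = 4. high-risk stays.
Every type prefers its assigned level; separation holds.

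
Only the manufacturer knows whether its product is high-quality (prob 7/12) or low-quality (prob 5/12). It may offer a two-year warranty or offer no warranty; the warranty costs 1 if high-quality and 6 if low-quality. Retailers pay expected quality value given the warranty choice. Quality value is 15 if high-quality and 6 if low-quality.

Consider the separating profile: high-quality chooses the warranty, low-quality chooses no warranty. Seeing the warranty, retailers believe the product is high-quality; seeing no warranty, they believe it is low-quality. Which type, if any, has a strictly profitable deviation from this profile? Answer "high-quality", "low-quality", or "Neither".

The warranty pays 15; no warranty pays 6.
high-quality: assigned the warranty, nets 15 − 1 = 14; deviating to no warranty nets 6.
low-quality: assigned no warranty, nets 6; deviating to the warranty nets 15 − 6 = 9.
The low-quality type gains 3 by deviating.

low-quality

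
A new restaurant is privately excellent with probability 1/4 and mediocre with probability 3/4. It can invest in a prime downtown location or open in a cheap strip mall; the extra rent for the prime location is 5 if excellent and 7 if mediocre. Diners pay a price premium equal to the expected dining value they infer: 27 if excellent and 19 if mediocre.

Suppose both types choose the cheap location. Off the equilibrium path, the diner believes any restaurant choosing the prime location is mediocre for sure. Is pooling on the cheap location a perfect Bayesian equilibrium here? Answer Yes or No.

On path, the diner holds the prior and pays 1/4·27 + 3/4·19 = 21. Off path (the prime location), believing mediocre, it pays 19.
excellent: the cheap location nets 21; the prime location nets 19 − 5 = 14. excellent stays.
mediocre: the cheap location nets 21; the prime location nets 19 − 7 = 12. mediocre stays.
No type deviates, so pooling is sustained.

Yes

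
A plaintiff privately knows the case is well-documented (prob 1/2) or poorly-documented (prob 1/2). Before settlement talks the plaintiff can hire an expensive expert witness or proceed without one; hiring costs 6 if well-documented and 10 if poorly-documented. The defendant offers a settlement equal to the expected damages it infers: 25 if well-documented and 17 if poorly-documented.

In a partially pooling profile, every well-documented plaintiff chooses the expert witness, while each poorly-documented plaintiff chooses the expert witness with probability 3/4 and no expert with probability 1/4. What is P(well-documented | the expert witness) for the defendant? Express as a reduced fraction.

4/7

P(the expert witness) = (1/2)·1 + (1/2)·(3/4) = 7/8.
By Bayes' rule, P(well-documented | the expert witness) = (1/2) / (7/8) = 4/7.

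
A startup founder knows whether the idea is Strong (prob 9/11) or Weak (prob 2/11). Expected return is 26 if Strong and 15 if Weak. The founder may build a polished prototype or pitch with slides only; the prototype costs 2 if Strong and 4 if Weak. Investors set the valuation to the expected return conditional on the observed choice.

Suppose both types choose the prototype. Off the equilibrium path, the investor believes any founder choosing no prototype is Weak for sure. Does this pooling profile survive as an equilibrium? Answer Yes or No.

On path, the investor holds the prior and pays 9/11·26 + 2/11·15 = 24. Off path (no prototype), believing Weak, it pays 15.
Strong: the prototype nets 24 − 2 = 22; no prototype nets 15. Strong stays.
Weak: the prototype nets 24 − 4 = 20; no prototype nets 15. Weak stays.
No type deviates, so pooling is sustained.

Yes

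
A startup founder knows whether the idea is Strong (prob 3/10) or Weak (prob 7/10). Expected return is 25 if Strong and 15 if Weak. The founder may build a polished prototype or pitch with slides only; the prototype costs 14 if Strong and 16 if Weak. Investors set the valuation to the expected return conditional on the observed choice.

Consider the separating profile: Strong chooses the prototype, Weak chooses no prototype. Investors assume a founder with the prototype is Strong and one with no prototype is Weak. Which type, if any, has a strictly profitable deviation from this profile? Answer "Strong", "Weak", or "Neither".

The prototype pays 25; no prototype pays 15.
Strong: assigned the prototype, nets 25 − 14 = 11; deviating to no prototype nets 15.
Weak: assigned no prototype, nets 15; deviating to the prototype nets 25 − 16 = 9.
The Strong type gains 4 by deviating.

Strong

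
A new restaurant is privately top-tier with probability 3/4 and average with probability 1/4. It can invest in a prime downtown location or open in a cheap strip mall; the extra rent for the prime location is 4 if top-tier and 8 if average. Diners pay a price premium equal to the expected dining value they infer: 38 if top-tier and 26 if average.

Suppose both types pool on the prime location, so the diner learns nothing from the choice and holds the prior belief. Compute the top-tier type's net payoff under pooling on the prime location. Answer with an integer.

Pooled price premium = 3/4·38 + 1/4·26 = 35.
top-tier pays cost 4 for the prime location, so net payoff = 35 − 4 = 31.

31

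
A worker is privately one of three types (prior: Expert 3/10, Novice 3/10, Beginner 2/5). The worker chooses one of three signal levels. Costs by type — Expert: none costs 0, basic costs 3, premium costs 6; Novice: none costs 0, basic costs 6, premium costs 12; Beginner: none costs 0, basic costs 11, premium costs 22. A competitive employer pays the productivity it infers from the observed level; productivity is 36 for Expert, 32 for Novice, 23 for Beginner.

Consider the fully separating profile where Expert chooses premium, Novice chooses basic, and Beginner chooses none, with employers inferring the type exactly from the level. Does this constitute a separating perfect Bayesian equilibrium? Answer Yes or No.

Separating wages: premium → 36, basic → 32, none → 23.
Expert (assigned premium): none: 23 − 0 = 23; basic: 32 − 3 = 29; premium: 36 − 6 = 30. Expert stays.
Novice (assigned basic): none: 23 − 0 = 23; basic: 32 − 6 = 26; premium: 36 − 12 = 24. Novice stays.
Beginner (assigned none): none: 23 − 0 = 23; basic: 32 − 11 = 21; premium: 36 − 22 = 14. Beginner stays.
Every type prefers its assigned level; separation holds.

Yes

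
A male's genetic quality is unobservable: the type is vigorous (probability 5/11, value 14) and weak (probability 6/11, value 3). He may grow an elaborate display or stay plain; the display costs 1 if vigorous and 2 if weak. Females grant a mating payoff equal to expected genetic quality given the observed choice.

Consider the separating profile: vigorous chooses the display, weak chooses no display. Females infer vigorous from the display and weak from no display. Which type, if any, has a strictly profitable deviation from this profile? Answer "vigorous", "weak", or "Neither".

weak

The display pays 14; no display pays 3.
vigorous: assigned the display, nets 14 − 1 = 13; deviating to no display nets 3.
weak: assigned no display, nets 3; deviating to the display nets 14 − 2 = 12.
The weak type gains 9 by deviating.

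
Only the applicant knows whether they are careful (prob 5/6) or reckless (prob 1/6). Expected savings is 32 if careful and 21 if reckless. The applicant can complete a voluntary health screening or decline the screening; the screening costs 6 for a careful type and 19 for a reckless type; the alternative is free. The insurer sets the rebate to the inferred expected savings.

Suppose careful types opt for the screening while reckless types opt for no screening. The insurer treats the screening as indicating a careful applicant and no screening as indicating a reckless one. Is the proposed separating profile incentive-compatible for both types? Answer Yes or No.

Yes

Under these beliefs, the screening earns rebate 32 and no screening earns rebate 21.
careful: the screening nets 32 − 6 = 26; no screening nets 21. careful prefers the screening.
reckless: the screening nets 32 − 19 = 13; no screening nets 21. reckless prefers no screening.
Neither type deviates, so the separating profile is an equilibrium.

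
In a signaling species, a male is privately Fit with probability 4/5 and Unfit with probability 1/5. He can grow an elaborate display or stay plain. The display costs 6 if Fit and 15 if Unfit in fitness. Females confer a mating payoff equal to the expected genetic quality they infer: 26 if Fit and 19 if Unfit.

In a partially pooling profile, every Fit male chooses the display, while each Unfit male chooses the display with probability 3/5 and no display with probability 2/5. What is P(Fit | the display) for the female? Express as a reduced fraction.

20/23

P(the display) = (4/5)·1 + (1/5)·(3/5) = 23/25.
By Bayes' rule, P(Fit | the display) = (4/5) / (23/25) = 20/23.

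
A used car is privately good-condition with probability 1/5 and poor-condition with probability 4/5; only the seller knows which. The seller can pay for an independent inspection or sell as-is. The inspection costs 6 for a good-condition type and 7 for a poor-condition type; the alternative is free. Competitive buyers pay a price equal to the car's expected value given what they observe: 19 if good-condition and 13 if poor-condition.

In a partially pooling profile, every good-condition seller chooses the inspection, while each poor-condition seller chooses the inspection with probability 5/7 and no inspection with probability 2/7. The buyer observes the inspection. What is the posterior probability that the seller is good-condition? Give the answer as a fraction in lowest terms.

P(the inspection) = (1/5)·1 + (4/5)·(5/7) = 27/35.
By Bayes' rule, P(good-condition | the inspection) = (1/5) / (27/35) = 7/27.

7/27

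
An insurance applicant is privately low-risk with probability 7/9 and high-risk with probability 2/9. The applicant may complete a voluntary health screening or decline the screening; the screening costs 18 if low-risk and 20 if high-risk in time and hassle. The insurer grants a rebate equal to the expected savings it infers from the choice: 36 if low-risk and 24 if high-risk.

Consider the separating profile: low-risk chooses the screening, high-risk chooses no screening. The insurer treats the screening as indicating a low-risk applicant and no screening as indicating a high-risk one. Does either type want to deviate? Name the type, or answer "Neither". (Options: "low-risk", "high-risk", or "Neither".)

low-risk

The screening pays 36; no screening pays 24.
low-risk: assigned the screening, nets 36 − 18 = 18; deviating to no screening nets 24.
high-risk: assigned no screening, nets 24; deviating to the screening nets 36 − 20 = 16.
The low-risk type gains 6 by deviating.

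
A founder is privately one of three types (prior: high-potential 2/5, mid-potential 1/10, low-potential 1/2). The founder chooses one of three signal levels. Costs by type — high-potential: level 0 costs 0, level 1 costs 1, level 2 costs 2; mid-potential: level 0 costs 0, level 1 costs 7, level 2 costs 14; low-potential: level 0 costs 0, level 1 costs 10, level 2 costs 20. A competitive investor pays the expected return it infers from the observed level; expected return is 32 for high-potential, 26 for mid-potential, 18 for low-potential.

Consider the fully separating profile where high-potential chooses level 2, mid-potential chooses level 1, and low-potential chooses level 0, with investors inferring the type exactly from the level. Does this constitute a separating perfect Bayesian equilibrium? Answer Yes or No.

Separating valuations: level 2 → 32, level 1 → 26, level 0 → 18.
high-potential (assigned level 2): level 0: 18 − 0 = 18; level 1: 26 − 1 = 25; level 2: 32 − 2 = 30. high-potential stays.
mid-potential (assigned level 1): level 0: 18 − 0 = 18; level 1: 26 − 7 = 19; level 2: 32 − 14 = 18. mid-potential stays.
low-potential (assigned level 0): level 0: 18 − 0 = 18; level 1: 26 − 10 = 16; level 2: 32 − 20 = 12. low-potential stays.
Every type prefers its assigned level; separation holds.

Yes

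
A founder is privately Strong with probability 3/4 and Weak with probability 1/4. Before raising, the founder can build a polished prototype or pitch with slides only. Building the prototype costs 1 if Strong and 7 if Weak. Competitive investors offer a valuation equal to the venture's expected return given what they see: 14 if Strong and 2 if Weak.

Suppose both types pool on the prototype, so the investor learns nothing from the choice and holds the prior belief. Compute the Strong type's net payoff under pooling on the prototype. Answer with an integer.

10

Pooled valuation = 3/4·14 + 1/4·2 = 11.
Strong pays cost 1 for the prototype, so net payoff = 11 − 1 = 10.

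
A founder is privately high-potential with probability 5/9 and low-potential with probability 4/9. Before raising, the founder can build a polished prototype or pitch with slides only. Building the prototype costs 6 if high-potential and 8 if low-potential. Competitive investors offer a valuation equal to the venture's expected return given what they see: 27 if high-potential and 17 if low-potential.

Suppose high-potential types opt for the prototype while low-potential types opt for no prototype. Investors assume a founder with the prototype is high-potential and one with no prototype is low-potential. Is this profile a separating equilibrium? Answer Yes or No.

No

Under these beliefs, the prototype earns valuation 27 and no prototype earns valuation 17.
high-potential: the prototype nets 27 − 6 = 21; no prototype nets 17. high-potential prefers the prototype.
low-potential: the prototype nets 27 − 8 = 19; no prototype nets 17. low-potential would deviate to the prototype.
low-potential has a profitable deviation, so the profile is not an equilibrium.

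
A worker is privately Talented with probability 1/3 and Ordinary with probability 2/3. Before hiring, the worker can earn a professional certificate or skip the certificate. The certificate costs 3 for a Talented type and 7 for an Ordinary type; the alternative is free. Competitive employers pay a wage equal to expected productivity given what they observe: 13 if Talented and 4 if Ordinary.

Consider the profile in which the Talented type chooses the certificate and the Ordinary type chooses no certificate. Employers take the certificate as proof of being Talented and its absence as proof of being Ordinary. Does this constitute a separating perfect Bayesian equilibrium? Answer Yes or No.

No

Under these beliefs, the certificate earns wage 13 and no certificate earns wage 4.
Talented: the certificate nets 13 − 3 = 10; no certificate nets 4. Talented prefers the certificate.
Ordinary: the certificate nets 13 − 7 = 6; no certificate nets 4. Ordinary would deviate to the certificate.
Ordinary has a profitable deviation, so the profile is not an equilibrium.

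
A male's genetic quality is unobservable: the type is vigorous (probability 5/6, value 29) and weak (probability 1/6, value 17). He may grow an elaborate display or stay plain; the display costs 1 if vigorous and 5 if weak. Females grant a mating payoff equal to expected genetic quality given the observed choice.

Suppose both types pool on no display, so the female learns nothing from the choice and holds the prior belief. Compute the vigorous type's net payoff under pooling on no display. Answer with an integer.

Pooled mating payoff = 5/6·29 + 1/6·17 = 27.
vigorous pays no cost for no display, so net payoff = 27.

27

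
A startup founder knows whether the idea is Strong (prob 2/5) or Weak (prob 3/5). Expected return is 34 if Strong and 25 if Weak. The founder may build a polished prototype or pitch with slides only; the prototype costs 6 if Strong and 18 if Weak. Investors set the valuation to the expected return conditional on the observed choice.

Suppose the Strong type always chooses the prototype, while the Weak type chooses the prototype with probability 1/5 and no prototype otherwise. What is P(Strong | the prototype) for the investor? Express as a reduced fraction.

10/13

P(the prototype) = (2/5)·1 + (3/5)·(1/5) = 13/25.
By Bayes' rule, P(Strong | the prototype) = (2/5) / (13/25) = 10/13.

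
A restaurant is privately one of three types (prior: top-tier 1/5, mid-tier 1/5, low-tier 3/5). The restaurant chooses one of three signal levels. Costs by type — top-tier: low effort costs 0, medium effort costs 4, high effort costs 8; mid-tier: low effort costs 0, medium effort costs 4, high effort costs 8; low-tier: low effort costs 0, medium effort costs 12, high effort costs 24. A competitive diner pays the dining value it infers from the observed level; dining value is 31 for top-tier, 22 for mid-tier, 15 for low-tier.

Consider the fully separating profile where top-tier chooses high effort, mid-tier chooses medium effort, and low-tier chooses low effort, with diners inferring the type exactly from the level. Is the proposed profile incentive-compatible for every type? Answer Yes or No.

No

Separating price premiums: high effort → 31, medium effort → 22, low effort → 15.
top-tier (assigned high effort): low effort: 15 − 0 = 15; medium effort: 22 − 4 = 18; high effort: 31 − 8 = 23. top-tier stays.
mid-tier (assigned medium effort): low effort: 15 − 0 = 15; medium effort: 22 − 4 = 18; high effort: 31 − 8 = 23. mid-tier prefers high effort.
low-tier (assigned low effort): low effort: 15 − 0 = 15; medium effort: 22 − 12 = 10; high effort: 31 − 24 = 7. low-tier stays.
At least one type deviates; the separating profile fails.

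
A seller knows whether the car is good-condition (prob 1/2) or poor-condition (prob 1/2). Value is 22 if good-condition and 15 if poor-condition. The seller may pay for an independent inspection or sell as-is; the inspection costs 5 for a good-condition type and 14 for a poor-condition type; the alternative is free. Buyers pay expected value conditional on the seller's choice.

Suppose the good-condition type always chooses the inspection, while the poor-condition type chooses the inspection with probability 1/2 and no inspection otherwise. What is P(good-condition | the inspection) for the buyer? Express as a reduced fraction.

P(the inspection) = (1/2)·1 + (1/2)·(1/2) = 3/4.
By Bayes' rule, P(good-condition | the inspection) = (1/2) / (3/4) = 2/3.

2/3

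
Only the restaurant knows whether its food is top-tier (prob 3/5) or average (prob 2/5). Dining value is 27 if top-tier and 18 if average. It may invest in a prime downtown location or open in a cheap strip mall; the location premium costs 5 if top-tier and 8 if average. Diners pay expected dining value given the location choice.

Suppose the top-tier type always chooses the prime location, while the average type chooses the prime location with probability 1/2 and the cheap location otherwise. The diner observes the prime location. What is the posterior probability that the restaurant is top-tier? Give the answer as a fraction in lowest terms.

3/4

P(the prime location) = (3/5)·1 + (2/5)·(1/2) = 4/5.
By Bayes' rule, P(top-tier | the prime location) = (3/5) / (4/5) = 3/4.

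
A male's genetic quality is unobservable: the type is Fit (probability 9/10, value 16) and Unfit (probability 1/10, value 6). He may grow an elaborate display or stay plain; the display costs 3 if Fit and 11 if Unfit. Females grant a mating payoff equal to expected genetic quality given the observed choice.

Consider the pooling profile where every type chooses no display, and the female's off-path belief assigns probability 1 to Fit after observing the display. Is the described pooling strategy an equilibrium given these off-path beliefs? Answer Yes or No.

On path, the female holds the prior and pays 9/10·16 + 1/10·6 = 15. Off path (the display), believing Fit, it pays 16.
Fit: no display nets 15; the display nets 16 − 3 = 13. Fit stays.
Unfit: no display nets 15; the display nets 16 − 11 = 5. Unfit stays.
No type deviates, so pooling is sustained.

Yes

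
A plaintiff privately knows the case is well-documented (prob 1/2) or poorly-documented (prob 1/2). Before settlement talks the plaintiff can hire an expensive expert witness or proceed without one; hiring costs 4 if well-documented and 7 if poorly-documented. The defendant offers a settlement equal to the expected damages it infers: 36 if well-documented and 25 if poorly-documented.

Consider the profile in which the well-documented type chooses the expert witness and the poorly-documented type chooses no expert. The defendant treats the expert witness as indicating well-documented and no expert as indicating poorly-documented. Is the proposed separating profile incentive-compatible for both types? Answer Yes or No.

Under these beliefs, the expert witness earns settlement 36 and no expert earns settlement 25.
well-documented: the expert witness nets 36 − 4 = 32; no expert nets 25. well-documented prefers the expert witness.
poorly-documented: the expert witness nets 36 − 7 = 29; no expert nets 25. poorly-documented would deviate to the expert witness.
poorly-documented has a profitable deviation, so the profile is not an equilibrium.

No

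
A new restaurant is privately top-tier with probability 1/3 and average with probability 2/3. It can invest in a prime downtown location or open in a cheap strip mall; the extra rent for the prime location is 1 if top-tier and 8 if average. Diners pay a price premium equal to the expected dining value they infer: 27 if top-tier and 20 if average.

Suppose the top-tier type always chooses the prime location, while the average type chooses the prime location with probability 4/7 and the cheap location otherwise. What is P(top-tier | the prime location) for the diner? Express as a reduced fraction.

7/15

P(the prime location) = (1/3)·1 + (2/3)·(4/7) = 5/7.
By Bayes' rule, P(top-tier | the prime location) = (1/3) / (5/7) = 7/15.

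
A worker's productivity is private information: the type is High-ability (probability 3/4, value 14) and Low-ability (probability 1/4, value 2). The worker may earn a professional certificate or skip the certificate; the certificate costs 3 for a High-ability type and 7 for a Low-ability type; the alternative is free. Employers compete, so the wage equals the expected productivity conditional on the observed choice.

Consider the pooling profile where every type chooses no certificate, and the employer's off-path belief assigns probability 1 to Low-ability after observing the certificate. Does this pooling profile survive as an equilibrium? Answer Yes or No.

Yes

On path, the employer holds the prior and pays 3/4·14 + 1/4·2 = 11. Off path (the certificate), believing Low-ability, it pays 2.
High-ability: no certificate nets 11; the certificate nets 2 − 3 = -1. High-ability stays.
Low-ability: no certificate nets 11; the certificate nets 2 − 7 = -5. Low-ability stays.
No type deviates, so pooling is sustained.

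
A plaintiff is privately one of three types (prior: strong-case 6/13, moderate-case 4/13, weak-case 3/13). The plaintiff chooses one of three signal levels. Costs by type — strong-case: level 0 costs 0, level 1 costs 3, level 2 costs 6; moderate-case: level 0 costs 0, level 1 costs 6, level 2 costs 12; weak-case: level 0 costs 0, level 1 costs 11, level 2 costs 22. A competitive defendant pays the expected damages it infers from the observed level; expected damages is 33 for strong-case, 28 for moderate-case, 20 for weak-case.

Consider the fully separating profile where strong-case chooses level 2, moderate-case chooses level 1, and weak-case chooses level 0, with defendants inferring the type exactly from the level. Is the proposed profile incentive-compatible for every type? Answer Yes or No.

Yes

Separating settlements: level 2 → 33, level 1 → 28, level 0 → 20.
strong-case (assigned level 2): level 0: 20 − 0 = 20; level 1: 28 − 3 = 25; level 2: 33 − 6 = 27. strong-case stays.
moderate-case (assigned level 1): level 0: 20 − 0 = 20; level 1: 28 − 6 = 22; level 2: 33 − 12 = 21. moderate-case stays.
weak-case (assigned level 0): level 0: 20 − 0 = 20; level 1: 28 − 11 = 17; level 2: 33 − 22 = 11. weak-case stays.
Every type prefers its assigned level; separation holds.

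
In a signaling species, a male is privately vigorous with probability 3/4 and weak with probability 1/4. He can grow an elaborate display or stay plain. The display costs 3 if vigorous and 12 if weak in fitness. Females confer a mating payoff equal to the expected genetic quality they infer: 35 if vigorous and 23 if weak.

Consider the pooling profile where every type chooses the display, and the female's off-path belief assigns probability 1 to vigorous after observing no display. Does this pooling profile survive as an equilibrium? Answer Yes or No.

No

On path, the female holds the prior and pays 3/4·35 + 1/4·23 = 32. Off path (no display), believing vigorous, it pays 35.
vigorous: the display nets 32 − 3 = 29; no display nets 35. vigorous would deviate.
weak: the display nets 32 − 12 = 20; no display nets 35. weak would deviate.
A type deviates, so pooling fails.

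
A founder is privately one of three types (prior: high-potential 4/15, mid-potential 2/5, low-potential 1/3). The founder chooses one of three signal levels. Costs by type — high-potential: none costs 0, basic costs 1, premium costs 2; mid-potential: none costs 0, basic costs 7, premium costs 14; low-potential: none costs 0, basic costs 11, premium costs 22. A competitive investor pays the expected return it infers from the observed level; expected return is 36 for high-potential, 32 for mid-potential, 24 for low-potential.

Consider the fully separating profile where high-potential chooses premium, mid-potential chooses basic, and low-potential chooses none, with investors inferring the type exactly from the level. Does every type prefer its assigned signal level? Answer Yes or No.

Separating valuations: premium → 36, basic → 32, none → 24.
high-potential (assigned premium): none: 24 − 0 = 24; basic: 32 − 1 = 31; premium: 36 − 2 = 34. high-potential stays.
mid-potential (assigned basic): none: 24 − 0 = 24; basic: 32 − 7 = 25; premium: 36 − 14 = 22. mid-potential stays.
low-potential (assigned none): none: 24 − 0 = 24; basic: 32 − 11 = 21; premium: 36 − 22 = 14. low-potential stays.
Every type prefers its assigned level; separation holds.

Yes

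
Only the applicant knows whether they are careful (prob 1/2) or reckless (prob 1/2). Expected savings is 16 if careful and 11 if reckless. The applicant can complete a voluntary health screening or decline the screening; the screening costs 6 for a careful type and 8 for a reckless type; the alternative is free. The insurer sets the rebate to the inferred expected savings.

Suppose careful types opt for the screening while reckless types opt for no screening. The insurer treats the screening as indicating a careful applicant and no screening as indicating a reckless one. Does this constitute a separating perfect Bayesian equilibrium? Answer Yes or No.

No

Under these beliefs, the screening earns rebate 16 and no screening earns rebate 11.
careful: the screening nets 16 − 6 = 10; no screening nets 11. careful would deviate to no screening.
reckless: the screening nets 16 − 8 = 8; no screening nets 11. reckless prefers no screening.
careful has a profitable deviation, so the profile is not an equilibrium.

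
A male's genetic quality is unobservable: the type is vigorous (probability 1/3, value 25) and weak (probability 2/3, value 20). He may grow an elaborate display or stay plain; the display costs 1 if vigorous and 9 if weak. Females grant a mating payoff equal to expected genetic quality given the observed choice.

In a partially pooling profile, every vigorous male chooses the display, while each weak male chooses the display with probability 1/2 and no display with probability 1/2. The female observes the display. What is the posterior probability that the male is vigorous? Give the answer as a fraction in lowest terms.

P(the display) = (1/3)·1 + (2/3)·(1/2) = 2/3.
By Bayes' rule, P(vigorous | the display) = (1/3) / (2/3) = 1/2.

1/2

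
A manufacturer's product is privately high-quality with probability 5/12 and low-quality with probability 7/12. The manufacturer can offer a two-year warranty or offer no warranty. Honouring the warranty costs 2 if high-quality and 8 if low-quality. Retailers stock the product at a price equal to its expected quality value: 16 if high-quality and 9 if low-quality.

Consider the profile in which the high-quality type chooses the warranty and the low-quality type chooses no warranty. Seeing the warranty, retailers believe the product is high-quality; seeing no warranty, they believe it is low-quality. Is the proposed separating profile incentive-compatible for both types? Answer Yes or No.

Under these beliefs, the warranty earns price 16 and no warranty earns price 9.
high-quality: the warranty nets 16 − 2 = 14; no warranty nets 9. high-quality prefers the warranty.
low-quality: the warranty nets 16 − 8 = 8; no warranty nets 9. low-quality prefers no warranty.
Neither type deviates, so the separating profile is an equilibrium.

Yes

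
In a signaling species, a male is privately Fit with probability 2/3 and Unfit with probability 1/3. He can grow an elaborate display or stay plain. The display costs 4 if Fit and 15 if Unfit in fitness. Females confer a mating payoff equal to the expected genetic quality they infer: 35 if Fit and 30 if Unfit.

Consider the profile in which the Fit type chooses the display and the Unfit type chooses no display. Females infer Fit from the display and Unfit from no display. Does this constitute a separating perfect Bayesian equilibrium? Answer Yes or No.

Yes

Under these beliefs, the display earns mating payoff 35 and no display earns mating payoff 30.
Fit: the display nets 35 − 4 = 31; no display nets 30. Fit prefers the display.
Unfit: the display nets 35 − 15 = 20; no display nets 30. Unfit prefers no display.
Neither type deviates, so the separating profile is an equilibrium.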